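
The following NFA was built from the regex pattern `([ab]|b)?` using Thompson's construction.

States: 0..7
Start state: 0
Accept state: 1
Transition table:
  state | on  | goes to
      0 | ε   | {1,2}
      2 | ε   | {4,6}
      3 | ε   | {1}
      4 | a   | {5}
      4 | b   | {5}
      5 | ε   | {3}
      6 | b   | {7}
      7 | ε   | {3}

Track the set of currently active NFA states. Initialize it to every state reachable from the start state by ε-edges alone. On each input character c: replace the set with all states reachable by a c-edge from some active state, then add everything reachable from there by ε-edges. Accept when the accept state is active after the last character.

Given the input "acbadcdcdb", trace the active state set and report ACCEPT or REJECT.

S₀ = ε-closure({0}) = {0,1,2,4,6}
'a' @ 1: {1,3,5}  [accepting]
'c' @ 2: {}  — state set empty
rest 'badcdcdb' ignored (set empty)
after full input: {}  (accept=1 not in)

Answer: REJECT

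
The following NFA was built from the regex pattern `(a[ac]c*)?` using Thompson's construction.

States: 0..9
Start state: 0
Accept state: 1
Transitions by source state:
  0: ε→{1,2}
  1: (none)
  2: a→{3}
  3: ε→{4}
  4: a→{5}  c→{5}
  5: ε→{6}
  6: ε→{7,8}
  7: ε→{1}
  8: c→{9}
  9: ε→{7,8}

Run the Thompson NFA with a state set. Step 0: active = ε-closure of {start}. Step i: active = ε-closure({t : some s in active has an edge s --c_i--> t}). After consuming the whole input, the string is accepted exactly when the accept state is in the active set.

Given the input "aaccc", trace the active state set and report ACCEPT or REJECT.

S₀ = ε-closure({0}) = {0,1,2}
'a' @ 1: {3,4}
'a' @ 2: {1,5,6,7,8}  ✓accept
'c' @ 3: {1,7,8,9}  ✓accept
'c' @ 4: {1,7,8,9}  ✓accept
'c' @ 5: {1,7,8,9}  ✓accept
final: {1,7,8,9}; accept 1 in set

Answer: ACCEPT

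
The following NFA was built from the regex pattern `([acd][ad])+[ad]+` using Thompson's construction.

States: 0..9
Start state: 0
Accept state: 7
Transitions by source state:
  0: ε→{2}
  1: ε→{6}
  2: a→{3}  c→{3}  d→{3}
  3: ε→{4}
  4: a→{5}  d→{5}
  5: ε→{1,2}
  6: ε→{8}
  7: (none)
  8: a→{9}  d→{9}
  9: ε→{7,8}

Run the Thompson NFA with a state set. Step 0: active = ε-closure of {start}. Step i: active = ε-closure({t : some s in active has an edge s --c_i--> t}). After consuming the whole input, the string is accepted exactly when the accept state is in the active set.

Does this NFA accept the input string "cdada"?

Answer: ACCEPT

Derivation:
S₀ = ε-closure({0}) = {0,2}
'c' @ 1: {3,4}
'd' @ 2: {1,2,5,6,8}
'a' @ 3: {3,4,7,8,9}  [accepting]
'd' @ 4: {1,2,5,6,7,8,9}  [accepting]
'a' @ 5: {3,4,7,8,9}  [accepting]
end set {3,4,7,8,9} — state 7 in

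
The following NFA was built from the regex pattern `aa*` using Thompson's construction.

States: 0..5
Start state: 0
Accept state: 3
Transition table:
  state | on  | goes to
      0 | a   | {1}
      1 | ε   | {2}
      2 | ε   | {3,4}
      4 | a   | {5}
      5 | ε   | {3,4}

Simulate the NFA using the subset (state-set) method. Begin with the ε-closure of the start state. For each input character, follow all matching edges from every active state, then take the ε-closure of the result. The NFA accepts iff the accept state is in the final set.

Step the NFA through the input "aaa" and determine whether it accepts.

Answer: ACCEPT

Trace:
initial (ε-close {0}): {0}
'a' @ 1: {1,2,3,4}  [accepting]
'a' @ 2: {3,4,5}  [accepting]
'a' @ 3: {3,4,5}  [accepting]
after full input: {3,4,5}  (accept=3 in)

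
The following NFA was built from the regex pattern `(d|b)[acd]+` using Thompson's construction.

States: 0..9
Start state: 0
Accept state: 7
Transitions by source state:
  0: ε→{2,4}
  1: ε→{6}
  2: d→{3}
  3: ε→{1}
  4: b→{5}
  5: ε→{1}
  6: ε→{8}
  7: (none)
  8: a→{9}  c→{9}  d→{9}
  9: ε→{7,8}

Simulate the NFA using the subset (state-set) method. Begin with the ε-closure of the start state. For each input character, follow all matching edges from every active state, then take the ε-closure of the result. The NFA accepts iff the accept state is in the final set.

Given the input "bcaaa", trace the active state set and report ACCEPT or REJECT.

Answer: ACCEPT

Trace:
S₀ = ε-closure({0}) = {0,2,4}
'b' @ 1: {1,5,6,8}
'c' @ 2: {7,8,9}  ✓accept
'a' @ 3: {7,8,9}  ✓accept
'a' @ 4: {7,8,9}  ✓accept
'a' @ 5: {7,8,9}  ✓accept
after full input: {7,8,9}  (accept=7 in)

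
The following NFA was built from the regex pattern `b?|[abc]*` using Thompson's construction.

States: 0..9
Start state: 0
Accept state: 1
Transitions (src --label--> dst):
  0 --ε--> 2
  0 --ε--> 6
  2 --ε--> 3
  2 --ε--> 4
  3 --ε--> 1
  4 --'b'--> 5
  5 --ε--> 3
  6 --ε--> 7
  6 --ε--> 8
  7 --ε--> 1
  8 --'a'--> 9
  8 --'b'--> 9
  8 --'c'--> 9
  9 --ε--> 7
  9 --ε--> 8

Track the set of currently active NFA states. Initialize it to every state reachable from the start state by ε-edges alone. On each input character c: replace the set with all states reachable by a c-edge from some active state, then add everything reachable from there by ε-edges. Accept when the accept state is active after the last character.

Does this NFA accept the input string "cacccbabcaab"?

start: ε-closure({0}) = {0,1,2,3,4,6,7,8}
'c' @ 1: {1,7,8,9}  (accept∈set)
'a' @ 2: {1,7,8,9}  (accept∈set)
'c' @ 3: {1,7,8,9}  (accept∈set)
'c' @ 4: {1,7,8,9}  (accept∈set)
'c' @ 5: {1,7,8,9}  (accept∈set)
'b' @ 6: {1,7,8,9}  (accept∈set)
'a' @ 7: {1,7,8,9}  (accept∈set)
'b' @ 8: {1,7,8,9}  (accept∈set)
'c' @ 9: {1,7,8,9}  (accept∈set)
'a' @ 10: {1,7,8,9}  (accept∈set)
'a' @ 11: {1,7,8,9}  (accept∈set)
'b' @ 12: {1,7,8,9}  (accept∈set)
final: {1,7,8,9}; accept 1 in set

Answer: ACCEPT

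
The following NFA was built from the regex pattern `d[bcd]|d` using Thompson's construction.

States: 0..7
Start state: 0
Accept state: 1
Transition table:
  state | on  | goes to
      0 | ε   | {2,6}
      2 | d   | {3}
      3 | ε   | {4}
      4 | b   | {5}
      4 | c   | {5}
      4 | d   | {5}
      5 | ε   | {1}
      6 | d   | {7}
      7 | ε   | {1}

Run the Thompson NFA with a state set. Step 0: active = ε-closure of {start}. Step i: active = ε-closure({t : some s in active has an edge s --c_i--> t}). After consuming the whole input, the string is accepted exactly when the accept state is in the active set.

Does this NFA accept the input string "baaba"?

start: ε-closure({0}) = {0,2,6}
'b' @ 1: {}  — state set empty
rest 'aaba' ignored (set empty)
final: {}; accept 1 not in set

Answer: REJECT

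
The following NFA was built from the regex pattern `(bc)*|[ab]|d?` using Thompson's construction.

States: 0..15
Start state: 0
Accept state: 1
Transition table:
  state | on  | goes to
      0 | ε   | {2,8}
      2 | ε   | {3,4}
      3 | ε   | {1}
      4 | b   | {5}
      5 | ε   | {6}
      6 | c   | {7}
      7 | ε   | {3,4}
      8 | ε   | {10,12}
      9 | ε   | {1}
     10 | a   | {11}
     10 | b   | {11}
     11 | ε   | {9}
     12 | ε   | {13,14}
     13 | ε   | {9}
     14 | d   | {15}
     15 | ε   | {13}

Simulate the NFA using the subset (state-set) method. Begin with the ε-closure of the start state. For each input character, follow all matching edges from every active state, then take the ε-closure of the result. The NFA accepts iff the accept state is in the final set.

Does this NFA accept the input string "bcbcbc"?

Answer: ACCEPT

Trace:
start: ε-closure({0}) = {0,1,2,3,4,8,9,10,12,13,14}
'b' @ 1: {1,5,6,9,11}  [accepting]
'c' @ 2: {1,3,4,7}  [accepting]
'b' @ 3: {5,6}
'c' @ 4: {1,3,4,7}  [accepting]
'b' @ 5: {5,6}
'c' @ 6: {1,3,4,7}  [accepting]
after full input: {1,3,4,7}  (accept=1 in)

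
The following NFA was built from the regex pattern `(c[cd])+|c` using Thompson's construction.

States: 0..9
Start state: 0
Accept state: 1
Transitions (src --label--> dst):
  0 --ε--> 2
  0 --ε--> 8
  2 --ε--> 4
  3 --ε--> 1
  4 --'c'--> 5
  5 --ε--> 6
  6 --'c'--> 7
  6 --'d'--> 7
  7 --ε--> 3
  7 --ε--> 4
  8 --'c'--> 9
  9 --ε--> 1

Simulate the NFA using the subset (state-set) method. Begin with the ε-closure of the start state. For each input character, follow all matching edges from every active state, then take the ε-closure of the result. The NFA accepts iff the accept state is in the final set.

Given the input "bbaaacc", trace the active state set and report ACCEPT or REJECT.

Answer: REJECT

Steps:
S₀ = ε-closure({0}) = {0,2,4,8}
'b' @ 1: {}  — no active states
rest 'baaacc' ignored (set empty)
after full input: {}  (accept=1 not in)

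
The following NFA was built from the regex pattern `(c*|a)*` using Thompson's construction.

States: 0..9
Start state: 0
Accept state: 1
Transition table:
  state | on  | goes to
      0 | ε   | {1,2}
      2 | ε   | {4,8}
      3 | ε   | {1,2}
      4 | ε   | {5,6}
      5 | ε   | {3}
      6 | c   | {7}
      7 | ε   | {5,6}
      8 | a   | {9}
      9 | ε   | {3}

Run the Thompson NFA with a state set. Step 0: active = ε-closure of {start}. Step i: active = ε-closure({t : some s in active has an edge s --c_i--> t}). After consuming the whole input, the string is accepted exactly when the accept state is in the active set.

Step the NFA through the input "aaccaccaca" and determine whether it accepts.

Answer: ACCEPT

Derivation:
initial (ε-close {0}): {0,1,2,3,4,5,6,8}
'a' @ 1: {1,2,3,4,5,6,8,9}  [accepting]
'a' @ 2: {1,2,3,4,5,6,8,9}  [accepting]
'c' @ 3: {1,2,3,4,5,6,7,8}  [accepting]
'c' @ 4: {1,2,3,4,5,6,7,8}  [accepting]
'a' @ 5: {1,2,3,4,5,6,8,9}  [accepting]
'c' @ 6: {1,2,3,4,5,6,7,8}  [accepting]
'c' @ 7: {1,2,3,4,5,6,7,8}  [accepting]
'a' @ 8: {1,2,3,4,5,6,8,9}  [accepting]
'c' @ 9: {1,2,3,4,5,6,7,8}  [accepting]
'a' @ 10: {1,2,3,4,5,6,8,9}  [accepting]
end set {1,2,3,4,5,6,8,9} — state 1 in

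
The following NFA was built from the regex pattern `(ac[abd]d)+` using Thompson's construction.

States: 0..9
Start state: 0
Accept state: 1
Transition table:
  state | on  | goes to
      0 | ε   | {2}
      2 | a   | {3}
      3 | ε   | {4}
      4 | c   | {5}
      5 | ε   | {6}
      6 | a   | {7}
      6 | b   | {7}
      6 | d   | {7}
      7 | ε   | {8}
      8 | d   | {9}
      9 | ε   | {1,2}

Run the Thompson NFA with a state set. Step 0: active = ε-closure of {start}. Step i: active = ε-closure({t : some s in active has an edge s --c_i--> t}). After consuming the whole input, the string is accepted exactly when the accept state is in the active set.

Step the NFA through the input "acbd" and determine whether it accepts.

Answer: ACCEPT

Derivation:
S₀ = ε-closure({0}) = {0,2}
'a' @ 1: {3,4}
'c' @ 2: {5,6}
'b' @ 3: {7,8}
'd' @ 4: {1,2,9}  (accept∈set)
final: {1,2,9}; accept 1 in set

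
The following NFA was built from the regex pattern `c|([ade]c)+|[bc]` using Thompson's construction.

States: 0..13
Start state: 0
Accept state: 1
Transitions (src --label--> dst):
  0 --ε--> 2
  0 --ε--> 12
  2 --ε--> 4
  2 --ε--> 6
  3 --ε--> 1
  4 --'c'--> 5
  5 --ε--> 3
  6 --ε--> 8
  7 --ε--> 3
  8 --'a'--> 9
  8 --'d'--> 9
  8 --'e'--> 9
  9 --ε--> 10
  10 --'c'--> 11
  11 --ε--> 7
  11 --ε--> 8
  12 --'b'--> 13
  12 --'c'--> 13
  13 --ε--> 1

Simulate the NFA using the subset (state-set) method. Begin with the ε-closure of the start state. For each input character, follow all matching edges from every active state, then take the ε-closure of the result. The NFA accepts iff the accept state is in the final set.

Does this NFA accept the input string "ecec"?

Answer: ACCEPT

Steps:
start: ε-closure({0}) = {0,2,4,6,8,12}
'e' @ 1: {9,10}
'c' @ 2: {1,3,7,8,11}  [accepting]
'e' @ 3: {9,10}
'c' @ 4: {1,3,7,8,11}  [accepting]
after full input: {1,3,7,8,11}  (accept=1 in)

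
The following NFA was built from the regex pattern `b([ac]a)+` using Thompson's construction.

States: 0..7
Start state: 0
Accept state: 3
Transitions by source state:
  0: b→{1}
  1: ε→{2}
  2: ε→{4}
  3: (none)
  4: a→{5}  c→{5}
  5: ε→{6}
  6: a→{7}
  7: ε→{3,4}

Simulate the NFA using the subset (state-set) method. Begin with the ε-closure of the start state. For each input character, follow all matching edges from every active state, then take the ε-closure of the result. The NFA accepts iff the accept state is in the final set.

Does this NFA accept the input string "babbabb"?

initial (ε-close {0}): {0}
'b' @ 1: {1,2,4}
'a' @ 2: {5,6}
'b' @ 3: {}  — dead — no transitions
rest 'babb' ignored (set empty)
end set {} — state 3 not in

Answer: REJECT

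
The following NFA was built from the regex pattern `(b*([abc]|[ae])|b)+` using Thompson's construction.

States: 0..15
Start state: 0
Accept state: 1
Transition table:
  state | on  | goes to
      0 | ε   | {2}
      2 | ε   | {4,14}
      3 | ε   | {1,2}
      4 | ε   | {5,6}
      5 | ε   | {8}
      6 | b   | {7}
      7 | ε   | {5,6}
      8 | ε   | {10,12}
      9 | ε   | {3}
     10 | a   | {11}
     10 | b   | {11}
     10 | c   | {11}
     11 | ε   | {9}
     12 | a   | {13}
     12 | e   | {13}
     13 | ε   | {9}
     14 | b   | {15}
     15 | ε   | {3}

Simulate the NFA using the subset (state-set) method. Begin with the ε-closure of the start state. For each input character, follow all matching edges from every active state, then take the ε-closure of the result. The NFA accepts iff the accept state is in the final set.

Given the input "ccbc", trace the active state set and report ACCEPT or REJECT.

start: ε-closure({0}) = {0,2,4,5,6,8,10,12,14}
'c' @ 1: {1,2,3,4,5,6,8,9,10,11,12,14}  ✓accept
'c' @ 2: {1,2,3,4,5,6,8,9,10,11,12,14}  ✓accept
'b' @ 3: {1,2,3,4,5,6,7,8,9,10,11,12,14,15}  ✓accept
'c' @ 4: {1,2,3,4,5,6,8,9,10,11,12,14}  ✓accept
end set {1,2,3,4,5,6,8,9,10,11,12,14} — state 1 in

Answer: ACCEPT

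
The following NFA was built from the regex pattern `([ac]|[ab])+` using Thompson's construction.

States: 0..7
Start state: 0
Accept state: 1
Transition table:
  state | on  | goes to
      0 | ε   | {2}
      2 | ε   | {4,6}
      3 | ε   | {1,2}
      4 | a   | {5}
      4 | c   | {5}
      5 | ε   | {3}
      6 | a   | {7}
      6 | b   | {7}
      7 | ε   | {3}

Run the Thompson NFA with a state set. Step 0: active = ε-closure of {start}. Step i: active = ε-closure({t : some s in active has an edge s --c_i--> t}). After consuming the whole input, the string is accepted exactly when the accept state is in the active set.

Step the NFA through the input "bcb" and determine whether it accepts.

S₀ = ε-closure({0}) = {0,2,4,6}
'b' @ 1: {1,2,3,4,6,7}  (accept∈set)
'c' @ 2: {1,2,3,4,5,6}  (accept∈set)
'b' @ 3: {1,2,3,4,6,7}  (accept∈set)
end set {1,2,3,4,6,7} — state 1 in

Answer: ACCEPT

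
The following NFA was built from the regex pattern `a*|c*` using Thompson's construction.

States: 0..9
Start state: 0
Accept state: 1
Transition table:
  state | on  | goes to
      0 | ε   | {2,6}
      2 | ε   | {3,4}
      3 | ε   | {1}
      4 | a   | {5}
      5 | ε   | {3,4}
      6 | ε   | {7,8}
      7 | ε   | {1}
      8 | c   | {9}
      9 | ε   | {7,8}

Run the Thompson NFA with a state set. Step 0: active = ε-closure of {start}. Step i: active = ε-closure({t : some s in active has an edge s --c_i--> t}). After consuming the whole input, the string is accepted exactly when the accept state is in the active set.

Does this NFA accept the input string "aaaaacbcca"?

initial (ε-close {0}): {0,1,2,3,4,6,7,8}
'a' @ 1: {1,3,4,5}  [accepting]
'a' @ 2: {1,3,4,5}  [accepting]
'a' @ 3: {1,3,4,5}  [accepting]
'a' @ 4: {1,3,4,5}  [accepting]
'a' @ 5: {1,3,4,5}  [accepting]
'c' @ 6: {}  — dead — no transitions
rest 'bcca' ignored (set empty)
final: {}; accept 1 not in set

Answer: REJECT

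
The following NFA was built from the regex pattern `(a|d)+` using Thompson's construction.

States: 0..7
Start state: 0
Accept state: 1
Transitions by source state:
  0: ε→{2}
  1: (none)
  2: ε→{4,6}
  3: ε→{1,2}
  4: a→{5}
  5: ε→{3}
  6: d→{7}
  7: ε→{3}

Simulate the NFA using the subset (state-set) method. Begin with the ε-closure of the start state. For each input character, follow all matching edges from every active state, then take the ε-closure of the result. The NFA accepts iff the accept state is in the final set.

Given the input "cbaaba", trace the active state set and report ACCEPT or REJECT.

start: ε-closure({0}) = {0,2,4,6}
'c' @ 1: {}  — dead — no transitions
rest 'baaba' ignored (set empty)
final: {}; accept 1 not in set

Answer: REJECT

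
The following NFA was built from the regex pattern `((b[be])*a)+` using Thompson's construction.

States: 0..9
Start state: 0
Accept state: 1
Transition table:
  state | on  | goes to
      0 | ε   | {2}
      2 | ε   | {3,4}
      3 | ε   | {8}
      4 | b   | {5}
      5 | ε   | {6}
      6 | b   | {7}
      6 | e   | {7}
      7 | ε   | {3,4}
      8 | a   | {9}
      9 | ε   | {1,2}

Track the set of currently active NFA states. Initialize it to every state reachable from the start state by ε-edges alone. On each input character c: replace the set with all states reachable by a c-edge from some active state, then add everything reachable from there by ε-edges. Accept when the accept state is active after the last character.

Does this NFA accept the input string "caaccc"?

start: ε-closure({0}) = {0,2,3,4,8}
'c' @ 1: {}  — dead — no transitions
rest 'aaccc' ignored (set empty)
end set {} — state 1 not in

Answer: REJECT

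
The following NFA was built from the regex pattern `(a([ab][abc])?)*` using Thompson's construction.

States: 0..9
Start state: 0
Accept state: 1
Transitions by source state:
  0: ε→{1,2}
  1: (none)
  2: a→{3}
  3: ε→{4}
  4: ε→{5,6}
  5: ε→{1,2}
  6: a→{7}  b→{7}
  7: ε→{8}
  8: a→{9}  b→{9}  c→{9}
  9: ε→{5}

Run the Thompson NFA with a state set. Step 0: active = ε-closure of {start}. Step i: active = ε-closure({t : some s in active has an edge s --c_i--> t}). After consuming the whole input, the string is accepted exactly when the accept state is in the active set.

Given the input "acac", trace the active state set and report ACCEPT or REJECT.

initial (ε-close {0}): {0,1,2}
'a' @ 1: {1,2,3,4,5,6}  (accept∈set)
'c' @ 2: {}  — no active states
rest 'ac' ignored (set empty)
after full input: {}  (accept=1 not in)

Answer: REJECT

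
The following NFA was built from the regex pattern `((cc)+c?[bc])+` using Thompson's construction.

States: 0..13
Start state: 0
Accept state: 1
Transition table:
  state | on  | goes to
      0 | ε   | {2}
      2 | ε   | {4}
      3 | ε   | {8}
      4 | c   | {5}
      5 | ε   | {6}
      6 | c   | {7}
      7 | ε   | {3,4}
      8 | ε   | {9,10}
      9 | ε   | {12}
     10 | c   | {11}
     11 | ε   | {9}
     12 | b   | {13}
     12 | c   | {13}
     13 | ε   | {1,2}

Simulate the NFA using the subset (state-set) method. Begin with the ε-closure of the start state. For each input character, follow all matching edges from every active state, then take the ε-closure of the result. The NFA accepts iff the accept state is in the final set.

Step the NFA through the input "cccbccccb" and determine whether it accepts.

start: ε-closure({0}) = {0,2,4}
'c' @ 1: {5,6}
'c' @ 2: {3,4,7,8,9,10,12}
'c' @ 3: {1,2,4,5,6,9,11,12,13}  ✓accept
'b' @ 4: {1,2,4,13}  ✓accept
'c' @ 5: {5,6}
'c' @ 6: {3,4,7,8,9,10,12}
'c' @ 7: {1,2,4,5,6,9,11,12,13}  ✓accept
'c' @ 8: {1,2,3,4,5,6,7,8,9,10,12,13}  ✓accept
'b' @ 9: {1,2,4,13}  ✓accept
final: {1,2,4,13}; accept 1 in set

Answer: ACCEPT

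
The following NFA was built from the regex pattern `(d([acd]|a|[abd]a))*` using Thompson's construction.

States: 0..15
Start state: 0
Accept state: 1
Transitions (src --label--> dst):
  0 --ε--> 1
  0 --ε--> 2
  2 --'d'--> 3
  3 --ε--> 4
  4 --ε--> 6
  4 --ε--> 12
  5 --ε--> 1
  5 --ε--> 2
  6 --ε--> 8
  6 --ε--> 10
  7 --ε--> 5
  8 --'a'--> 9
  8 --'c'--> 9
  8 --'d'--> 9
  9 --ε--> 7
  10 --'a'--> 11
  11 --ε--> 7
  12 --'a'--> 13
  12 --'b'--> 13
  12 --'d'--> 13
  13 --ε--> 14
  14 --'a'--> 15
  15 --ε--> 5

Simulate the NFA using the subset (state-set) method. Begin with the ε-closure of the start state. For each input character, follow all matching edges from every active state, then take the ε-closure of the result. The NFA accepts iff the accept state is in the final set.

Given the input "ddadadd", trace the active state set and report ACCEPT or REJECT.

start: ε-closure({0}) = {0,1,2}
'd' @ 1: {3,4,6,8,10,12}
'd' @ 2: {1,2,5,7,9,13,14}  [accepting]
'a' @ 3: {1,2,5,15}  [accepting]
'd' @ 4: {3,4,6,8,10,12}
'a' @ 5: {1,2,5,7,9,11,13,14}  [accepting]
'd' @ 6: {3,4,6,8,10,12}
'd' @ 7: {1,2,5,7,9,13,14}  [accepting]
end set {1,2,5,7,9,13,14} — state 1 in

Answer: ACCEPT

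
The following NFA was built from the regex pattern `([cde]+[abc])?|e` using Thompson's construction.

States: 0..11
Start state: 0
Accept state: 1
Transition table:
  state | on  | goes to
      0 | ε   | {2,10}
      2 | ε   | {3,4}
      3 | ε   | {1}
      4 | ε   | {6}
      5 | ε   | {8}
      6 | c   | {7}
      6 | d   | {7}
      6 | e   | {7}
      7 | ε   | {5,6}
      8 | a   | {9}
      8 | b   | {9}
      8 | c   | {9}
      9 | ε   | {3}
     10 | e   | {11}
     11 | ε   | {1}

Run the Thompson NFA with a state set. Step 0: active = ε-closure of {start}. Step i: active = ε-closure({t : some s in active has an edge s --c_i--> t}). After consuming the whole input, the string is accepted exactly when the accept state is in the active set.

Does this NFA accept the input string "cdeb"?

Answer: ACCEPT

Steps:
start: ε-closure({0}) = {0,1,2,3,4,6,10}
'c' @ 1: {5,6,7,8}
'd' @ 2: {5,6,7,8}
'e' @ 3: {5,6,7,8}
'b' @ 4: {1,3,9}  [accepting]
after full input: {1,3,9}  (accept=1 in)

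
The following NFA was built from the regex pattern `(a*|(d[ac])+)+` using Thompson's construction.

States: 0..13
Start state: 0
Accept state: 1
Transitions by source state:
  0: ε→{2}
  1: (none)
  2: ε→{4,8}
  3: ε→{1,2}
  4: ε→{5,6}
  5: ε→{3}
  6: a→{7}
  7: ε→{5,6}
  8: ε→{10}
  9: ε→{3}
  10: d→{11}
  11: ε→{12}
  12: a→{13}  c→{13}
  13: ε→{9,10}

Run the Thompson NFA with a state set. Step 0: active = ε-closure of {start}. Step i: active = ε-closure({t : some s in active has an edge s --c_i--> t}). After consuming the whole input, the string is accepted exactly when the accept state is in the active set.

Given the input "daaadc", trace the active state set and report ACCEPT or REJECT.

start: ε-closure({0}) = {0,1,2,3,4,5,6,8,10}
'd' @ 1: {11,12}
'a' @ 2: {1,2,3,4,5,6,8,9,10,13}  (accept∈set)
'a' @ 3: {1,2,3,4,5,6,7,8,10}  (accept∈set)
'a' @ 4: {1,2,3,4,5,6,7,8,10}  (accept∈set)
'd' @ 5: {11,12}
'c' @ 6: {1,2,3,4,5,6,8,9,10,13}  (accept∈set)
after full input: {1,2,3,4,5,6,8,9,10,13}  (accept=1 in)

Answer: ACCEPT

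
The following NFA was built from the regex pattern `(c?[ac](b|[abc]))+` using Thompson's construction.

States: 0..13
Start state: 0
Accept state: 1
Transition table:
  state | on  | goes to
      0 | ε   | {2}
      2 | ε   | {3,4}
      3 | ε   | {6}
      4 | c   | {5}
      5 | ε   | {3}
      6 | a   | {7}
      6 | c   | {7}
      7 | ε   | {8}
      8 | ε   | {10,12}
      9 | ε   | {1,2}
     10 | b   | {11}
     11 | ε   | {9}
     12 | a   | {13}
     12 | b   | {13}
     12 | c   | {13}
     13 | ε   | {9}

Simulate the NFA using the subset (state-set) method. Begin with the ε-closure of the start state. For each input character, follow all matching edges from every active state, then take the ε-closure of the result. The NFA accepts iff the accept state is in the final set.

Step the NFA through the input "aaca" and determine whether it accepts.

Answer: ACCEPT

Derivation:
S₀ = ε-closure({0}) = {0,2,3,4,6}
'a' @ 1: {7,8,10,12}
'a' @ 2: {1,2,3,4,6,9,13}  [accepting]
'c' @ 3: {3,5,6,7,8,10,12}
'a' @ 4: {1,2,3,4,6,7,8,9,10,12,13}  [accepting]
end set {1,2,3,4,6,7,8,9,10,12,13} — state 1 in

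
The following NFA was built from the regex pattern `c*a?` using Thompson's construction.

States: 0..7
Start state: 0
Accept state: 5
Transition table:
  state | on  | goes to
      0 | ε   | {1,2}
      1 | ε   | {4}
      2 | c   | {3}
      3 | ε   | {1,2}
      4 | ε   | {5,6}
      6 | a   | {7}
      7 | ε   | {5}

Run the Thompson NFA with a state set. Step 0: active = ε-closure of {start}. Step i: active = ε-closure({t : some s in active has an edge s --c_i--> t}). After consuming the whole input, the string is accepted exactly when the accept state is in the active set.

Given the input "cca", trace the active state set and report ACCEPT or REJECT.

Answer: ACCEPT

Trace:
start: ε-closure({0}) = {0,1,2,4,5,6}
'c' @ 1: {1,2,3,4,5,6}  [accepting]
'c' @ 2: {1,2,3,4,5,6}  [accepting]
'a' @ 3: {5,7}  [accepting]
final: {5,7}; accept 5 in set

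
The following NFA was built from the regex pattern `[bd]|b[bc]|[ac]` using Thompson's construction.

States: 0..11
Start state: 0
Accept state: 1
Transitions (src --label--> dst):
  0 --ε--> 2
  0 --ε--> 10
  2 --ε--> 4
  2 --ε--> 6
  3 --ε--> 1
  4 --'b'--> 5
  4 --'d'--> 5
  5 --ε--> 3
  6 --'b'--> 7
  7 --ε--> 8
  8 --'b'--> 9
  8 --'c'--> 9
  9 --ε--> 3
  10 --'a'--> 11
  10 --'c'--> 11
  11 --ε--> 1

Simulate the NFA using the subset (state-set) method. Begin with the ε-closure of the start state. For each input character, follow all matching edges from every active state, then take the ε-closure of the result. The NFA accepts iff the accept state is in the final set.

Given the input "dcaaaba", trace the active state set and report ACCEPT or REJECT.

Answer: REJECT

Derivation:
initial (ε-close {0}): {0,2,4,6,10}
'd' @ 1: {1,3,5}  (accept∈set)
'c' @ 2: {}  — dead — no transitions
rest 'aaaba' ignored (set empty)
after full input: {}  (accept=1 not in)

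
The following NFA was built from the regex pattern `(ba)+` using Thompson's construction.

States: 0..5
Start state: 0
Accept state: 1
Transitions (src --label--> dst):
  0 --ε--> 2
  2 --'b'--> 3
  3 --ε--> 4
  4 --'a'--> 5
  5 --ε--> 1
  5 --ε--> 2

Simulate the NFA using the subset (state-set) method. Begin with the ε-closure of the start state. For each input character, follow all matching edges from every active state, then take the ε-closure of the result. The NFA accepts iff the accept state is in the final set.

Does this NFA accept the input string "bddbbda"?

Answer: REJECT

Derivation:
start: ε-closure({0}) = {0,2}
'b' @ 1: {3,4}
'd' @ 2: {}  — no active states
rest 'dbbda' ignored (set empty)
final: {}; accept 1 not in set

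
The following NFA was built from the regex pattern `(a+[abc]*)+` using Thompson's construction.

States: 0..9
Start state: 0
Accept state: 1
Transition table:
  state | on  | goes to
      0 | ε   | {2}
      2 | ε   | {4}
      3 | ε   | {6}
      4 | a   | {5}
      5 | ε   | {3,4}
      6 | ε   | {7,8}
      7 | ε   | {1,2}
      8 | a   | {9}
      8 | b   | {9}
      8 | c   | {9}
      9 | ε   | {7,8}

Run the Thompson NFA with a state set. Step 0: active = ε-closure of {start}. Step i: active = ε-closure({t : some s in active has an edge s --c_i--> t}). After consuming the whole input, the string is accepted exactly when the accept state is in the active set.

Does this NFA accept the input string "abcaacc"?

Answer: ACCEPT

Trace:
start: ε-closure({0}) = {0,2,4}
'a' @ 1: {1,2,3,4,5,6,7,8}  ✓accept
'b' @ 2: {1,2,4,7,8,9}  ✓accept
'c' @ 3: {1,2,4,7,8,9}  ✓accept
'a' @ 4: {1,2,3,4,5,6,7,8,9}  ✓accept
'a' @ 5: {1,2,3,4,5,6,7,8,9}  ✓accept
'c' @ 6: {1,2,4,7,8,9}  ✓accept
'c' @ 7: {1,2,4,7,8,9}  ✓accept
final: {1,2,4,7,8,9}; accept 1 in set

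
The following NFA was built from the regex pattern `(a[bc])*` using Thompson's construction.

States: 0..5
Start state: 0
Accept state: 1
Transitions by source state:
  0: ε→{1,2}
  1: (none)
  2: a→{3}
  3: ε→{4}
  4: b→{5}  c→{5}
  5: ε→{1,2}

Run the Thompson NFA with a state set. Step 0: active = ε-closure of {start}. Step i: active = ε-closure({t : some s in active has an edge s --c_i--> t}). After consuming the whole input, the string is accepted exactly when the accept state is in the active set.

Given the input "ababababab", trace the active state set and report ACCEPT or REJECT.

Answer: ACCEPT

Steps:
S₀ = ε-closure({0}) = {0,1,2}
'a' @ 1: {3,4}
'b' @ 2: {1,2,5}  (accept∈set)
'a' @ 3: {3,4}
'b' @ 4: {1,2,5}  (accept∈set)
'a' @ 5: {3,4}
'b' @ 6: {1,2,5}  (accept∈set)
'a' @ 7: {3,4}
'b' @ 8: {1,2,5}  (accept∈set)
'a' @ 9: {3,4}
'b' @ 10: {1,2,5}  (accept∈set)
end set {1,2,5} — state 1 in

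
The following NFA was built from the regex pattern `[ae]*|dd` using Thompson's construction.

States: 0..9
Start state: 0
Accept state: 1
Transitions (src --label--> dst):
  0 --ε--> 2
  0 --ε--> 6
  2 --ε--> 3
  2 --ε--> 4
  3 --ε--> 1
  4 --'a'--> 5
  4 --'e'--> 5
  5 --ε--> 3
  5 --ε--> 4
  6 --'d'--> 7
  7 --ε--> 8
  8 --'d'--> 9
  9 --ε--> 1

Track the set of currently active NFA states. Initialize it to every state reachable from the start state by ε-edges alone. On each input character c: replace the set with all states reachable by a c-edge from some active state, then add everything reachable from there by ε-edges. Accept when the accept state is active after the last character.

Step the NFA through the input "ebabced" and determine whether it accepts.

Answer: REJECT

Trace:
start: ε-closure({0}) = {0,1,2,3,4,6}
'e' @ 1: {1,3,4,5}  ✓accept
'b' @ 2: {}  — no active states
rest 'abced' ignored (set empty)
final: {}; accept 1 not in set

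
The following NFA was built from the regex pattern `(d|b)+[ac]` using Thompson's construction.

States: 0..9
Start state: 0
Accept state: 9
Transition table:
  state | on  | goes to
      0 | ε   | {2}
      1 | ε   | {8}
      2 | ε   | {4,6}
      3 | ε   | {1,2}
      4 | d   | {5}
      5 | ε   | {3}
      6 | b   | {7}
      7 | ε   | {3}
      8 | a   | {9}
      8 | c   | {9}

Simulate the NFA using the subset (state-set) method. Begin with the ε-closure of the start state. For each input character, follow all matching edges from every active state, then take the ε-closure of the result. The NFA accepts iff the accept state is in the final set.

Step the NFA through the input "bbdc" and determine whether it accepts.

initial (ε-close {0}): {0,2,4,6}
'b' @ 1: {1,2,3,4,6,7,8}
'b' @ 2: {1,2,3,4,6,7,8}
'd' @ 3: {1,2,3,4,5,6,8}
'c' @ 4: {9}  ✓accept
after full input: {9}  (accept=9 in)

Answer: ACCEPT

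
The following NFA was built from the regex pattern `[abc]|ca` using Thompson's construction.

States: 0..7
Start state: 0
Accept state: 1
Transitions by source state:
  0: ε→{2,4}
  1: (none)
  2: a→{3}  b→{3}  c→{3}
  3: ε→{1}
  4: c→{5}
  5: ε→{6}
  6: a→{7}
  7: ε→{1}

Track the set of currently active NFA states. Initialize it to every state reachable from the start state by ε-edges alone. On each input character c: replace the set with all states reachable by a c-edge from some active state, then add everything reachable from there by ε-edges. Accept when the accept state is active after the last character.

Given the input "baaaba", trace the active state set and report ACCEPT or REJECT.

S₀ = ε-closure({0}) = {0,2,4}
'b' @ 1: {1,3}  (accept∈set)
'a' @ 2: {}  — no active states
rest 'aaba' ignored (set empty)
after full input: {}  (accept=1 not in)

Answer: REJECT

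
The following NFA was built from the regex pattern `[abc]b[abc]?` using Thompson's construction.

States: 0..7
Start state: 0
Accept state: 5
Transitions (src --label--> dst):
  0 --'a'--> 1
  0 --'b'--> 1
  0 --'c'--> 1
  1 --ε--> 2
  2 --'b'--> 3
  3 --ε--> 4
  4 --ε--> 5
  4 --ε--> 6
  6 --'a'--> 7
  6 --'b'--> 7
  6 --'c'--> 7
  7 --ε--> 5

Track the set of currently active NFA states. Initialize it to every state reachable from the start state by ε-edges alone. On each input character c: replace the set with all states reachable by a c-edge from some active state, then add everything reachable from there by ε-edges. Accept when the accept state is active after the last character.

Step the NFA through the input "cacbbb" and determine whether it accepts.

start: ε-closure({0}) = {0}
'c' @ 1: {1,2}
'a' @ 2: {}  — no active states
rest 'cbbb' ignored (set empty)
after full input: {}  (accept=5 not in)

Answer: REJECT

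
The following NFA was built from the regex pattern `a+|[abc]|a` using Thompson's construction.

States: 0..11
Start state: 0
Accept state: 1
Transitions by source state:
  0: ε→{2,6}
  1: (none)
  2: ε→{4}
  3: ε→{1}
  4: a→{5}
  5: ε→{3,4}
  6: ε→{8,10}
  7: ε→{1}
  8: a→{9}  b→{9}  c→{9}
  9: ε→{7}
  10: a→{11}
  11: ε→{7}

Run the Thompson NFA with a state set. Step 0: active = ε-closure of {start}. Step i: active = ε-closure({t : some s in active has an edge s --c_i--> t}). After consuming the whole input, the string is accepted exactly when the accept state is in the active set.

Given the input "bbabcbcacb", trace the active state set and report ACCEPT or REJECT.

start: ε-closure({0}) = {0,2,4,6,8,10}
'b' @ 1: {1,7,9}  [accepting]
'b' @ 2: {}  — dead — no transitions
rest 'abcbcacb' ignored (set empty)
end set {} — state 1 not in

Answer: REJECT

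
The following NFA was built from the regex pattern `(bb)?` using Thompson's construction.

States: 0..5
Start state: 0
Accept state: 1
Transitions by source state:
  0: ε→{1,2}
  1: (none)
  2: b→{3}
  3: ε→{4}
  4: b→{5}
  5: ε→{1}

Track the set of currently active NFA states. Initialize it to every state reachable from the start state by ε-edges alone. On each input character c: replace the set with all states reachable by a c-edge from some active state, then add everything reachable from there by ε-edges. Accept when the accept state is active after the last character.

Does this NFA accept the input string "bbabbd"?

Answer: REJECT

Trace:
start: ε-closure({0}) = {0,1,2}
'b' @ 1: {3,4}
'b' @ 2: {1,5}  [accepting]
'a' @ 3: {}  — no active states
rest 'bbd' ignored (set empty)
end set {} — state 1 not in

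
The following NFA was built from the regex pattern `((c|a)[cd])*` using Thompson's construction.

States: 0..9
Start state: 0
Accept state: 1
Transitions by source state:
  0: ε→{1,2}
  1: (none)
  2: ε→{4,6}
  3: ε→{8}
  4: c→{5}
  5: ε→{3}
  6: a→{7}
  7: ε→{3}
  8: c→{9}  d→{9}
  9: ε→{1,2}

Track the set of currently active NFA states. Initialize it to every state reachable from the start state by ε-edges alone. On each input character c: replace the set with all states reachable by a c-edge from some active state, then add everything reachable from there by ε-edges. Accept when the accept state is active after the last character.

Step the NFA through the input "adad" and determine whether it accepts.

S₀ = ε-closure({0}) = {0,1,2,4,6}
'a' @ 1: {3,7,8}
'd' @ 2: {1,2,4,6,9}  ✓accept
'a' @ 3: {3,7,8}
'd' @ 4: {1,2,4,6,9}  ✓accept
after full input: {1,2,4,6,9}  (accept=1 in)

Answer: ACCEPT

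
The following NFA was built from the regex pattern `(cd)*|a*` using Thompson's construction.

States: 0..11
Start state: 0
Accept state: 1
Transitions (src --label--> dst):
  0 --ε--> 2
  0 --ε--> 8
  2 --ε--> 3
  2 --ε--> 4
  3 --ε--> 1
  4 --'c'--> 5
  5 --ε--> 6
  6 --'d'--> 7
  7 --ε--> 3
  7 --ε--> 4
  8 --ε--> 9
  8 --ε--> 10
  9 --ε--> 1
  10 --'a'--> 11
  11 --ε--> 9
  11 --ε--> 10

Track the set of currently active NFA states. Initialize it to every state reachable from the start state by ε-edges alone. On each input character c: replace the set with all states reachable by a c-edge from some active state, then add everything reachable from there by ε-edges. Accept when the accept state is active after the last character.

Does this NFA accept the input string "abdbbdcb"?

Answer: REJECT

Trace:
start: ε-closure({0}) = {0,1,2,3,4,8,9,10}
'a' @ 1: {1,9,10,11}  [accepting]
'b' @ 2: {}  — state set empty
rest 'dbbdcb' ignored (set empty)
after full input: {}  (accept=1 not in)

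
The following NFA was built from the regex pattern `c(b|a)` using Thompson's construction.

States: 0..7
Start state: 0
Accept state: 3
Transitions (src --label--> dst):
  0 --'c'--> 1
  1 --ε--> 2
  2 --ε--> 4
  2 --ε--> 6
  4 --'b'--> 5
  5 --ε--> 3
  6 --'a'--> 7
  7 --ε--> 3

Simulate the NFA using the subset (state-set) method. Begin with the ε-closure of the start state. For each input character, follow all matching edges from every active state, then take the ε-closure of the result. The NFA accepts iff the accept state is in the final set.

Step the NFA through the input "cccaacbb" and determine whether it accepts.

S₀ = ε-closure({0}) = {0}
'c' @ 1: {1,2,4,6}
'c' @ 2: {}  — state set empty
rest 'caacbb' ignored (set empty)
end set {} — state 3 not in

Answer: REJECT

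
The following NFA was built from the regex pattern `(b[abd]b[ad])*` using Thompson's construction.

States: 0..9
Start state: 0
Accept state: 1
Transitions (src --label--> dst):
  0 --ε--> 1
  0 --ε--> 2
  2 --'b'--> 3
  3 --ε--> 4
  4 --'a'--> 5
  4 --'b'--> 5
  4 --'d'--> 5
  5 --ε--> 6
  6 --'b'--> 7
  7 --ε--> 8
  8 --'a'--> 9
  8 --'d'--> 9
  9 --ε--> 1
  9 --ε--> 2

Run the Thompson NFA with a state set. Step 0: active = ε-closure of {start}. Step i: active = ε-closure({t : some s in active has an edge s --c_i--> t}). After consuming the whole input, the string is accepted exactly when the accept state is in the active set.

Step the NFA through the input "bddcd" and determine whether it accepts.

initial (ε-close {0}): {0,1,2}
'b' @ 1: {3,4}
'd' @ 2: {5,6}
'd' @ 3: {}  — dead — no transitions
rest 'cd' ignored (set empty)
end set {} — state 1 not in

Answer: REJECT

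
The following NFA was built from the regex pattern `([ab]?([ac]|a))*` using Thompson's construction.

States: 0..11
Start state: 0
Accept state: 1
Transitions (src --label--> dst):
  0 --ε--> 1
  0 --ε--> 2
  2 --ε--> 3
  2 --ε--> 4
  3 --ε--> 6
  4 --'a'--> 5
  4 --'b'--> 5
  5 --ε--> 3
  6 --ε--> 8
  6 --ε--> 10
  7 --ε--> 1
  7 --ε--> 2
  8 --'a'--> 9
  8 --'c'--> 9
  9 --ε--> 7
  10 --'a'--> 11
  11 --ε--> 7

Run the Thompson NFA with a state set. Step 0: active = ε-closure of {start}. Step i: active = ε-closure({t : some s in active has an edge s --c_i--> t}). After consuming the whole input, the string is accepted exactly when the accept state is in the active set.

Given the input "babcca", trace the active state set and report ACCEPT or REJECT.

Answer: ACCEPT

Derivation:
S₀ = ε-closure({0}) = {0,1,2,3,4,6,8,10}
'b' @ 1: {3,5,6,8,10}
'a' @ 2: {1,2,3,4,6,7,8,9,10,11}  [accepting]
'b' @ 3: {3,5,6,8,10}
'c' @ 4: {1,2,3,4,6,7,8,9,10}  [accepting]
'c' @ 5: {1,2,3,4,6,7,8,9,10}  [accepting]
'a' @ 6: {1,2,3,4,5,6,7,8,9,10,11}  [accepting]
end set {1,2,3,4,5,6,7,8,9,10,11} — state 1 in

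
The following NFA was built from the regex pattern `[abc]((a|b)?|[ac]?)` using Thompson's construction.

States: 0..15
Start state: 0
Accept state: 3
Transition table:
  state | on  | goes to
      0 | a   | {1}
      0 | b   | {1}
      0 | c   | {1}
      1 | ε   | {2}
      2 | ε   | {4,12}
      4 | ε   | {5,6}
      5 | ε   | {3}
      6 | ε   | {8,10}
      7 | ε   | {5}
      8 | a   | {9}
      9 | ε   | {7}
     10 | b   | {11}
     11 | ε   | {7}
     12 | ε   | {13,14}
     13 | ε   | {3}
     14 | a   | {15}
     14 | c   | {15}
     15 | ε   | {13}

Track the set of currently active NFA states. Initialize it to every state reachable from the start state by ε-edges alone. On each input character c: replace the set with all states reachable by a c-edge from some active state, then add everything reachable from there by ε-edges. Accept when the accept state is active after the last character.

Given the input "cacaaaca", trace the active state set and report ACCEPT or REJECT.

Answer: REJECT

Trace:
start: ε-closure({0}) = {0}
'c' @ 1: {1,2,3,4,5,6,8,10,12,13,14}  [accepting]
'a' @ 2: {3,5,7,9,13,15}  [accepting]
'c' @ 3: {}  — no active states
rest 'aaaca' ignored (set empty)
after full input: {}  (accept=3 not in)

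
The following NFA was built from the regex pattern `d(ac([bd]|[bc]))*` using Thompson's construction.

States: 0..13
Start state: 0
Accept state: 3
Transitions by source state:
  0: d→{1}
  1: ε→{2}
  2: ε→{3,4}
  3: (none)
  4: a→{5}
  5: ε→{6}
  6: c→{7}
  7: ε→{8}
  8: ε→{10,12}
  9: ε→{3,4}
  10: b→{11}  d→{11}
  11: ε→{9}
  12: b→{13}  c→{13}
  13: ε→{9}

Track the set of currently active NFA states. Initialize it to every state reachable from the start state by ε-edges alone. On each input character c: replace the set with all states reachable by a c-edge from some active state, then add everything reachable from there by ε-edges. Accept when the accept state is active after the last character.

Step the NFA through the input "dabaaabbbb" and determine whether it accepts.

S₀ = ε-closure({0}) = {0}
'd' @ 1: {1,2,3,4}  (accept∈set)
'a' @ 2: {5,6}
'b' @ 3: {}  — dead — no transitions
rest 'aaabbbb' ignored (set empty)
end set {} — state 3 not in

Answer: REJECT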